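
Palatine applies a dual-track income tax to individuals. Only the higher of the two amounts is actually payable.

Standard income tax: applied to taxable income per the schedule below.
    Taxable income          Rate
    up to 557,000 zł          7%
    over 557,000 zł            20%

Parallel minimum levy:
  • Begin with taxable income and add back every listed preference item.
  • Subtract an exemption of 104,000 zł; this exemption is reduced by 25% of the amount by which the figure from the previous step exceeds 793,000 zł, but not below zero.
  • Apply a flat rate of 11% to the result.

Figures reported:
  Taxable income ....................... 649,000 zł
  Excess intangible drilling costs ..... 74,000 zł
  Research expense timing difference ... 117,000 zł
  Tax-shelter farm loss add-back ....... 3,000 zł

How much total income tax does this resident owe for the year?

82,665 zł

Standard income tax:
  557,000 zł × 7% = 38,990 zł
  92,000 zł × 20% = 18,400 zł
  → 57,390 zł

Parallel minimum levy:
  Adjusted income: 649,000 zł + 74,000 zł + 117,000 zł + 3,000 zł = 843,000 zł
  Exemption: 104,000 zł − 25% × (843,000 zł − 793,000 zł) = 104,000 zł − 12,500 zł = 91,500 zł
  Base: 843,000 zł − 91,500 zł = 751,500 zł
  751,500 zł × 11% = 82,665 zł

82,665 zł > 57,390 zł, so the parallel minimum levy is the binding amount.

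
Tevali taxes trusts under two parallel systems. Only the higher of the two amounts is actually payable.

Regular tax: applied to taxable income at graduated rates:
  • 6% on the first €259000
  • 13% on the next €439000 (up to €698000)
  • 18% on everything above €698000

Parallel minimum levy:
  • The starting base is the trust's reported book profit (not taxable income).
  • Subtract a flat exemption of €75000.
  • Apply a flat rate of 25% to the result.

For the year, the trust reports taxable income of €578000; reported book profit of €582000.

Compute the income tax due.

€126750

Parallel minimum levy:
  Base (reported book profit): €582000
  Less exemption €75000 → base €507000
  €507000 × 25% = €126750

Regular tax:
  €259000 × 6% = €15540
  €319000 × 13% = €41470
  → €57010

€126750 > €57010, so the parallel minimum levy is the binding amount.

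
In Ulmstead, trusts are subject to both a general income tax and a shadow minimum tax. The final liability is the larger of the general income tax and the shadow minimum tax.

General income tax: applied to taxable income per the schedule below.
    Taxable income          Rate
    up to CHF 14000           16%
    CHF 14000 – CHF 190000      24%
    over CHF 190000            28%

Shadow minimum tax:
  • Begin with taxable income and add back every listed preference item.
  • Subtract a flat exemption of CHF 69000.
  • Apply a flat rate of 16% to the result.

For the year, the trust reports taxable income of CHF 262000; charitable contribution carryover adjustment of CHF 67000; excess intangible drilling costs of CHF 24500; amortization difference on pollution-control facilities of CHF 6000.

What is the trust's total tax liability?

General income tax:
  CHF 14000 × 16% = CHF 2240
  CHF 176000 × 24% = CHF 42240
  CHF 72000 × 28% = CHF 20160
  → CHF 64640

Shadow minimum tax:
  Adjusted income: CHF 262000 + CHF 67000 + CHF 24500 + CHF 6000 = CHF 359500
  Less exemption CHF 69000 → base CHF 290500
  CHF 290500 × 16% = CHF 46480

CHF 64640 > CHF 46480, so the general income tax governs.

CHF 64640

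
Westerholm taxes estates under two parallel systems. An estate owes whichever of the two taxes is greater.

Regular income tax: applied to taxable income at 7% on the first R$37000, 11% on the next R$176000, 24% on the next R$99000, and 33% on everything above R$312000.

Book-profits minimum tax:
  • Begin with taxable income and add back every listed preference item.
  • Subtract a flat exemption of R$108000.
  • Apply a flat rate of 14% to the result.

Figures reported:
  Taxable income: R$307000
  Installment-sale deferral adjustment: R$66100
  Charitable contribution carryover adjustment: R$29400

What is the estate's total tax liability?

R$44510

Regular income tax:
  R$37000 × 7% = R$2590
  R$176000 × 11% = R$19360
  R$94000 × 24% = R$22560
  → R$44510

Book-profits minimum tax:
  Adjusted income: R$307000 + R$66100 + R$29400 = R$402500
  Less exemption R$108000 → base R$294500
  R$294500 × 14% = R$41230

R$44510 > R$41230, so the regular income tax governs.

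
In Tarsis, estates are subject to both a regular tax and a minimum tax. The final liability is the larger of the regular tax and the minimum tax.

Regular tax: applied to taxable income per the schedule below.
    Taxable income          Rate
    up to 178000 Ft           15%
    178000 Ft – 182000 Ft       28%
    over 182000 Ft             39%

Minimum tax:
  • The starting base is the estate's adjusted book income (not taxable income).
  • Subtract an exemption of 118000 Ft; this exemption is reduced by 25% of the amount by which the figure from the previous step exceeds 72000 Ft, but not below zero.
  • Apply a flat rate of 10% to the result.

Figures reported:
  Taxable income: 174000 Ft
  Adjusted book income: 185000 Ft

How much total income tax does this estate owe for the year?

Minimum tax:
  Base (adjusted book income): 185000 Ft
  Exemption: 118000 Ft − 25% × (185000 Ft − 72000 Ft) = 118000 Ft − 28250 Ft = 89750 Ft
  Base: 185000 Ft − 89750 Ft = 95250 Ft
  95250 Ft × 10% = 9525 Ft

Regular tax:
  174000 Ft × 15% = 26100 Ft

26100 Ft > 9525 Ft, so the regular tax governs.

26100 Ft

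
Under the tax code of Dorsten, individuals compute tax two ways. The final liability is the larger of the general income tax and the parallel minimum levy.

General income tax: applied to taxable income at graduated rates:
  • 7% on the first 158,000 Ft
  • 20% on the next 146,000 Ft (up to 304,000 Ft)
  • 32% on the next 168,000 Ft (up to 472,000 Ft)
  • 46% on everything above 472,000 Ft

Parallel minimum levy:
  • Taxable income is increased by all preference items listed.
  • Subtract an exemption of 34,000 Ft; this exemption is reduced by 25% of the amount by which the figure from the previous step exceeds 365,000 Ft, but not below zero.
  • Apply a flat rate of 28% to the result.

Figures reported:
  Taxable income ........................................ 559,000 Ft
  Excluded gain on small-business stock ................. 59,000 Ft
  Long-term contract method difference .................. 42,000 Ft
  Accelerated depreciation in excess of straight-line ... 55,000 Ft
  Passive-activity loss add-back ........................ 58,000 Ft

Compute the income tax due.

General income tax:
  158,000 Ft × 7% = 11,060 Ft
  146,000 Ft × 20% = 29,200 Ft
  168,000 Ft × 32% = 53,760 Ft
  87,000 Ft × 46% = 40,020 Ft
  → 134,040 Ft

Parallel minimum levy:
  Adjusted income: 559,000 Ft + 59,000 Ft + 42,000 Ft + 55,000 Ft + 58,000 Ft = 773,000 Ft
  Exemption: 25% × (773,000 Ft − 365,000 Ft) = 102,000 Ft ≥ 34,000 Ft, so the exemption is fully phased out
  Base: 773,000 Ft − 0 Ft = 773,000 Ft
  773,000 Ft × 28% = 216,440 Ft

216,440 Ft > 134,040 Ft, so the parallel minimum levy is the binding amount.

216,440 Ft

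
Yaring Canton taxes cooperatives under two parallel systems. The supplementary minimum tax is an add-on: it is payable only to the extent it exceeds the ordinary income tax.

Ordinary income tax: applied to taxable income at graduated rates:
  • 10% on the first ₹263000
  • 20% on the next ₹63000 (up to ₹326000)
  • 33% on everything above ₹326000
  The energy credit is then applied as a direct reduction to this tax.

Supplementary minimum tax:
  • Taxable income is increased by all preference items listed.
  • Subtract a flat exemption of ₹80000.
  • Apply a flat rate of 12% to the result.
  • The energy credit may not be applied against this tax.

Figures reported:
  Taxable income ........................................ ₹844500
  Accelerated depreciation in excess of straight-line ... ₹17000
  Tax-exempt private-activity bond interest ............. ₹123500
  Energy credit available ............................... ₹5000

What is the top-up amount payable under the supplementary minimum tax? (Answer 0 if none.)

Ordinary income tax:
  ₹263000 × 10% = ₹26300
  ₹63000 × 20% = ₹12600
  ₹518500 × 33% = ₹171105
  → ₹210005
  Less energy credit ₹5000 → ₹205005

Supplementary minimum tax:
  Adjusted income: ₹844500 + ₹17000 + ₹123500 = ₹985000
  Less exemption ₹80000 → base ₹905000
  ₹905000 × 12% = ₹108600

₹108600 ≤ ₹205005, so no add-on is due.

₹0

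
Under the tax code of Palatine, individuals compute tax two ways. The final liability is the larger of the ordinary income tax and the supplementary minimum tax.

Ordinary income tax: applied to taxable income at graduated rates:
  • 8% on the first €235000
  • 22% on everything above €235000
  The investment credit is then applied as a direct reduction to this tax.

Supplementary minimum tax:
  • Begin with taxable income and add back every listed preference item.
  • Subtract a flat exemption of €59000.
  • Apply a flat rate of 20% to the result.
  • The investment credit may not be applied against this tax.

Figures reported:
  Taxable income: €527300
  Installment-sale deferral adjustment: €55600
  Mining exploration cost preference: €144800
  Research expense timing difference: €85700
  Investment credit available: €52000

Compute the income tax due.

Supplementary minimum tax:
  Adjusted income: €527300 + €55600 + €144800 + €85700 = €813400
  Less exemption €59000 → base €754400
  €754400 × 20% = €150880

Ordinary income tax:
  €235000 × 8% = €18800
  €292300 × 22% = €64306
  → €83106
  Less investment credit €52000 → €31106

€150880 > €31106, so the supplementary minimum tax is the binding amount.

€150880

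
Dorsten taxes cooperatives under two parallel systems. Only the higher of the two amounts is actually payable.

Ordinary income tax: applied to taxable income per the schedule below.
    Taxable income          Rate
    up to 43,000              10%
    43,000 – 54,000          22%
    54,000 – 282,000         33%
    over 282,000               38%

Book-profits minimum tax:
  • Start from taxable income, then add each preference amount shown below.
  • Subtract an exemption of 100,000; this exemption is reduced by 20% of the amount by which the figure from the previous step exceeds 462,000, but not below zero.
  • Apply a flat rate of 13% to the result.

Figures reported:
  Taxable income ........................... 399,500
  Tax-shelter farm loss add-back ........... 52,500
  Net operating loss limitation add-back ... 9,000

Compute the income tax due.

Ordinary income tax:
  43,000 × 10% = 4,300
  11,000 × 22% = 2,420
  228,000 × 33% = 75,240
  117,500 × 38% = 44,650
  → 126,610

Book-profits minimum tax:
  Adjusted income: 399,500 + 52,500 + 9,000 = 461,000
  Exemption: 461,000 ≤ 462,000, so full 100,000 applies
  Base: 461,000 − 100,000 = 361,000
  361,000 × 13% = 46,930

126,610 > 46,930, so the ordinary income tax governs.

126,610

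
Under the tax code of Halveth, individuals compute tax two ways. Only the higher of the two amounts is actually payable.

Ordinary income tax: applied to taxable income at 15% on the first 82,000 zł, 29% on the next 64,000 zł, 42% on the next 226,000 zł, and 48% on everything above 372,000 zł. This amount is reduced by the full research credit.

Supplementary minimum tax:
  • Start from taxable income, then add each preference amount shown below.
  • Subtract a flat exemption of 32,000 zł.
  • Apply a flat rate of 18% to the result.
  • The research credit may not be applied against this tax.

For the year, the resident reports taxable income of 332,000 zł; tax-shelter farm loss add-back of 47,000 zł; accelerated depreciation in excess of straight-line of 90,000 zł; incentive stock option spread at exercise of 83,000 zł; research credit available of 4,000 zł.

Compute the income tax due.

104,980 zł

Supplementary minimum tax:
  Adjusted income: 332,000 zł + 47,000 zł + 90,000 zł + 83,000 zł = 552,000 zł
  Less exemption 32,000 zł → base 520,000 zł
  520,000 zł × 18% = 93,600 zł

Ordinary income tax:
  82,000 zł × 15% = 12,300 zł
  64,000 zł × 29% = 18,560 zł
  186,000 zł × 42% = 78,120 zł
  → 108,980 zł
  Less research credit 4,000 zł → 104,980 zł

104,980 zł > 93,600 zł, so the ordinary income tax governs.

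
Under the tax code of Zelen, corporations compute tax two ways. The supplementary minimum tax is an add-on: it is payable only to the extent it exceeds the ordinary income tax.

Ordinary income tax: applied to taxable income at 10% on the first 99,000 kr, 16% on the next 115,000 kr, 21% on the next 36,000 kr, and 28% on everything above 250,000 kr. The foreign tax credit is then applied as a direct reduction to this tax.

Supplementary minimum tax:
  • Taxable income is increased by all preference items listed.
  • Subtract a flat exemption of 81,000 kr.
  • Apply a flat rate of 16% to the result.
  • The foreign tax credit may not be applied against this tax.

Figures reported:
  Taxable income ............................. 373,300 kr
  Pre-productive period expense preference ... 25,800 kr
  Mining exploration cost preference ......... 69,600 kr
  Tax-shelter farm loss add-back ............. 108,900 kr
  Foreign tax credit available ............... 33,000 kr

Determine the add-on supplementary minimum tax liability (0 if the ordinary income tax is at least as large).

42,072 kr

Ordinary income tax:
  99,000 kr × 10% = 9,900 kr
  115,000 kr × 16% = 18,400 kr
  36,000 kr × 21% = 7,560 kr
  123,300 kr × 28% = 34,524 kr
  → 70,384 kr
  Less foreign tax credit 33,000 kr → 37,384 kr

Supplementary minimum tax:
  Adjusted income: 373,300 kr + 25,800 kr + 69,600 kr + 108,900 kr = 577,600 kr
  Less exemption 81,000 kr → base 496,600 kr
  496,600 kr × 16% = 79,456 kr

Excess of supplementary minimum tax over ordinary income tax: 79,456 kr − 37,384 kr = 42,072 kr.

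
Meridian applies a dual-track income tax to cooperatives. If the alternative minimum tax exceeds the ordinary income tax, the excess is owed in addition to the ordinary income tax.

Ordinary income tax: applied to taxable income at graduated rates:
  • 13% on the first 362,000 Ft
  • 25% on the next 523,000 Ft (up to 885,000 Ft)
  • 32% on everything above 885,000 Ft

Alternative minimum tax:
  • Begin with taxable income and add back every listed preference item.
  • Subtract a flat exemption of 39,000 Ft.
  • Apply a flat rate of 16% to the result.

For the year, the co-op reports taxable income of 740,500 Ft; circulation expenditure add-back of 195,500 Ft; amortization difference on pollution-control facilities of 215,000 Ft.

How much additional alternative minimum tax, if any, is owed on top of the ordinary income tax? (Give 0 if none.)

36,235 Ft

Alternative minimum tax:
  Adjusted income: 740,500 Ft + 195,500 Ft + 215,000 Ft = 1,151,000 Ft
  Less exemption 39,000 Ft → base 1,112,000 Ft
  1,112,000 Ft × 16% = 177,920 Ft

Ordinary income tax:
  362,000 Ft × 13% = 47,060 Ft
  378,500 Ft × 25% = 94,625 Ft
  → 141,685 Ft

Excess of alternative minimum tax over ordinary income tax: 177,920 Ft − 141,685 Ft = 36,235 Ft.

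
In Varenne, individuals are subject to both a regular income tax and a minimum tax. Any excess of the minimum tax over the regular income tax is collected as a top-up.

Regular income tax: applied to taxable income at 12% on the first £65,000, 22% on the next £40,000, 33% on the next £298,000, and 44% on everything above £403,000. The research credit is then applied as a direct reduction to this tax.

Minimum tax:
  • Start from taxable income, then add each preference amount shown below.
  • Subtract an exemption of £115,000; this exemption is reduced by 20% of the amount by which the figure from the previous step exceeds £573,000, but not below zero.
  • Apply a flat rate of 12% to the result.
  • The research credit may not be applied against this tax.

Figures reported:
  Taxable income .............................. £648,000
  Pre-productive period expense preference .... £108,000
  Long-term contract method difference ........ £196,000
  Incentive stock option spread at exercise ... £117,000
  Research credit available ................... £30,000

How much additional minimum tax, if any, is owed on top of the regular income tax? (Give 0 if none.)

Regular income tax:
  £65,000 × 12% = £7,800
  £40,000 × 22% = £8,800
  £298,000 × 33% = £98,340
  £245,000 × 44% = £107,800
  → £222,740
  Less research credit £30,000 → £192,740

Minimum tax:
  Adjusted income: £648,000 + £108,000 + £196,000 + £117,000 = £1,069,000
  Exemption: £115,000 − 20% × (£1,069,000 − £573,000) = £115,000 − £99,200 = £15,800
  Base: £1,069,000 − £15,800 = £1,053,200
  £1,053,200 × 12% = £126,384

£126,384 ≤ £192,740, so no add-on is due.

£0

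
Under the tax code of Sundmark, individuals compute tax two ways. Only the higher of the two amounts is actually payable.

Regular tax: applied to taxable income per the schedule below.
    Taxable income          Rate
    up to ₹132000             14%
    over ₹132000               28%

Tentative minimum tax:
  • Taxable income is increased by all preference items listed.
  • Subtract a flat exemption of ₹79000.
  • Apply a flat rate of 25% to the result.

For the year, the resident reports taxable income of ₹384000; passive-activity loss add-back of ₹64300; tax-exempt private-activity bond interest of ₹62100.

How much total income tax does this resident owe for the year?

Regular tax:
  ₹132000 × 14% = ₹18480
  ₹252000 × 28% = ₹70560
  → ₹89040

Tentative minimum tax:
  Adjusted income: ₹384000 + ₹64300 + ₹62100 = ₹510400
  Less exemption ₹79000 → base ₹431400
  ₹431400 × 25% = ₹107850

₹107850 > ₹89040, so the tentative minimum tax is the binding amount.

₹107850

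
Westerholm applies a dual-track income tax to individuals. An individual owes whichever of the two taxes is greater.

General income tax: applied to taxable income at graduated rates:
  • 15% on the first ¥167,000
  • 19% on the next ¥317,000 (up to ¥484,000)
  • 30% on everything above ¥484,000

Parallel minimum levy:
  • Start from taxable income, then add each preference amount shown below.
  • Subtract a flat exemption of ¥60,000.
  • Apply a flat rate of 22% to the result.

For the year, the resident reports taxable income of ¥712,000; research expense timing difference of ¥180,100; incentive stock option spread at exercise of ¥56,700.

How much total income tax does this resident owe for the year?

¥195,536

Parallel minimum levy:
  Adjusted income: ¥712,000 + ¥180,100 + ¥56,700 = ¥948,800
  Less exemption ¥60,000 → base ¥888,800
  ¥888,800 × 22% = ¥195,536

General income tax:
  ¥167,000 × 15% = ¥25,050
  ¥317,000 × 19% = ¥60,230
  ¥228,000 × 30% = ¥68,400
  → ¥153,680

¥195,536 > ¥153,680, so the parallel minimum levy is the binding amount.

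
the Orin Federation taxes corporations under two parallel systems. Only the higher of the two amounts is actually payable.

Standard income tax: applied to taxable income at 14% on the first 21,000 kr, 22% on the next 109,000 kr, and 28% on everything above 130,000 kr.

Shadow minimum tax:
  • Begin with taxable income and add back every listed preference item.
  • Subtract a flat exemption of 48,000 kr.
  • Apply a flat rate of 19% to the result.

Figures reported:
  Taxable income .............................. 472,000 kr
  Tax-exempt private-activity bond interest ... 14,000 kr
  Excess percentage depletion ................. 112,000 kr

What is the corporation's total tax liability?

Shadow minimum tax:
  Adjusted income: 472,000 kr + 14,000 kr + 112,000 kr = 598,000 kr
  Less exemption 48,000 kr → base 550,000 kr
  550,000 kr × 19% = 104,500 kr

Standard income tax:
  21,000 kr × 14% = 2,940 kr
  109,000 kr × 22% = 23,980 kr
  342,000 kr × 28% = 95,760 kr
  → 122,680 kr

122,680 kr > 104,500 kr, so the standard income tax governs.

122,680 kr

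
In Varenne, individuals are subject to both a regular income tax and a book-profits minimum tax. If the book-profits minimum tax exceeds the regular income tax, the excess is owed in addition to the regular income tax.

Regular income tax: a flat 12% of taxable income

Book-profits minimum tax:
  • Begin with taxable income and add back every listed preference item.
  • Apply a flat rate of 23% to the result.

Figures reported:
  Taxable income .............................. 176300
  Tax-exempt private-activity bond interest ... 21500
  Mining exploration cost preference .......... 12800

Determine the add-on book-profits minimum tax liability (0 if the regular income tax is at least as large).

Book-profits minimum tax:
  Adjusted income: 176300 + 21500 + 12800 = 210600
  210600 × 23% = 48438

Regular income tax:
  176300 × 12% = 21156

Excess of book-profits minimum tax over regular income tax: 48438 − 21156 = 27282.

27282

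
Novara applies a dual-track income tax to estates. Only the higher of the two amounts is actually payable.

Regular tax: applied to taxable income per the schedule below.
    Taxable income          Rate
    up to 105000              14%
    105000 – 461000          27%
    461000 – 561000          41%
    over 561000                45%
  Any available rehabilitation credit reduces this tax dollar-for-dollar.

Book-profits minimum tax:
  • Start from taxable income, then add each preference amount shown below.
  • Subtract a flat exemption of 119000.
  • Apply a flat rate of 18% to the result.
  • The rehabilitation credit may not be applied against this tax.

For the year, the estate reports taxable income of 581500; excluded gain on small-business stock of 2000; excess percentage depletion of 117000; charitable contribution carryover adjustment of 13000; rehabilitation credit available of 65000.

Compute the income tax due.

Book-profits minimum tax:
  Adjusted income: 581500 + 2000 + 117000 + 13000 = 713500
  Less exemption 119000 → base 594500
  594500 × 18% = 107010

Regular tax:
  105000 × 14% = 14700
  356000 × 27% = 96120
  100000 × 41% = 41000
  20500 × 45% = 9225
  → 161045
  Less rehabilitation credit 65000 → 96045

107010 > 96045, so the book-profits minimum tax is the binding amount.

107010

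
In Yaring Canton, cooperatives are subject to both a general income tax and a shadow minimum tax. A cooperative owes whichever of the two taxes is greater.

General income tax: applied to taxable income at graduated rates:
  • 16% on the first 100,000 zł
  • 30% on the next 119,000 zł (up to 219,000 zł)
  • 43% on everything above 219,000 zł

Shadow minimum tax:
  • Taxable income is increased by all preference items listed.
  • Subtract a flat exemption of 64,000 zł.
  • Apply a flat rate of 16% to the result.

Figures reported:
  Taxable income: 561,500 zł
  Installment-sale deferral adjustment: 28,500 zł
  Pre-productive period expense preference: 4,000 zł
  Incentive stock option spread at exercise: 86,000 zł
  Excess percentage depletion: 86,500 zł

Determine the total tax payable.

General income tax:
  100,000 zł × 16% = 16,000 zł
  119,000 zł × 30% = 35,700 zł
  342,500 zł × 43% = 147,275 zł
  → 198,975 zł

Shadow minimum tax:
  Adjusted income: 561,500 zł + 28,500 zł + 4,000 zł + 86,000 zł + 86,500 zł = 766,500 zł
  Less exemption 64,000 zł → base 702,500 zł
  702,500 zł × 16% = 112,400 zł

198,975 zł > 112,400 zł, so the general income tax governs.

198,975 zł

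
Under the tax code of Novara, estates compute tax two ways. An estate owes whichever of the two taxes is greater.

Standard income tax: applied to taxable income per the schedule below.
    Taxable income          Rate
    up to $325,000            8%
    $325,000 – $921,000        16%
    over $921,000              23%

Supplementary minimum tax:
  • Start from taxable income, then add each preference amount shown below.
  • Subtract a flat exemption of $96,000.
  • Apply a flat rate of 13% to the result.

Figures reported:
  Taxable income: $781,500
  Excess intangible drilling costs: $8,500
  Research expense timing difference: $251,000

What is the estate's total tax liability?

Standard income tax:
  $325,000 × 8% = $26,000
  $456,500 × 16% = $73,040
  → $99,040

Supplementary minimum tax:
  Adjusted income: $781,500 + $8,500 + $251,000 = $1,041,000
  Less exemption $96,000 → base $945,000
  $945,000 × 13% = $122,850

$122,850 > $99,040, so the supplementary minimum tax is the binding amount.

$122,850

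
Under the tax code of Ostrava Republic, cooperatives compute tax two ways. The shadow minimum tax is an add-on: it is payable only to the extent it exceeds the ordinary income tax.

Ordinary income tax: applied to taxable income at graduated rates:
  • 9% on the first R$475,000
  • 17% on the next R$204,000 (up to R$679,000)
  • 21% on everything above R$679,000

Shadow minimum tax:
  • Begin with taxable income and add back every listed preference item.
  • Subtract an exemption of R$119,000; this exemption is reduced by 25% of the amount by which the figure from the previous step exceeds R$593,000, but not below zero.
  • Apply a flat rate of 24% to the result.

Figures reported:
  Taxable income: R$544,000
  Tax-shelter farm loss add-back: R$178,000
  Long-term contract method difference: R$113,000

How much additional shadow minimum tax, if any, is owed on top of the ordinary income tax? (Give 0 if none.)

R$131,880

Ordinary income tax:
  R$475,000 × 9% = R$42,750
  R$69,000 × 17% = R$11,730
  → R$54,480

Shadow minimum tax:
  Adjusted income: R$544,000 + R$178,000 + R$113,000 = R$835,000
  Exemption: R$119,000 − 25% × (R$835,000 − R$593,000) = R$119,000 − R$60,500 = R$58,500
  Base: R$835,000 − R$58,500 = R$776,500
  R$776,500 × 24% = R$186,360

Excess of shadow minimum tax over ordinary income tax: R$186,360 − R$54,480 = R$131,880.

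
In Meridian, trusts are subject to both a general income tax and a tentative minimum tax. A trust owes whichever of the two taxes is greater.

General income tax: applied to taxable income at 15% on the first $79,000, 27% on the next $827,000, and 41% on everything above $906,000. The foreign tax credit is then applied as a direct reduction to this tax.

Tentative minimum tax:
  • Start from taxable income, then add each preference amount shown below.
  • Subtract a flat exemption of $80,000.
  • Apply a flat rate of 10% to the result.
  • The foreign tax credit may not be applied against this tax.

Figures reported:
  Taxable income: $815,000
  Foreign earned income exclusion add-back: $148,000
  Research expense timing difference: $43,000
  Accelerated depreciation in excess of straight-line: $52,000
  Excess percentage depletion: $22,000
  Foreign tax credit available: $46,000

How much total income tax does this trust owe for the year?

General income tax:
  $79,000 × 15% = $11,850
  $736,000 × 27% = $198,720
  → $210,570
  Less foreign tax credit $46,000 → $164,570

Tentative minimum tax:
  Adjusted income: $815,000 + $148,000 + $43,000 + $52,000 + $22,000 = $1,080,000
  Less exemption $80,000 → base $1,000,000
  $1,000,000 × 10% = $100,000

$164,570 > $100,000, so the general income tax governs.

$164,570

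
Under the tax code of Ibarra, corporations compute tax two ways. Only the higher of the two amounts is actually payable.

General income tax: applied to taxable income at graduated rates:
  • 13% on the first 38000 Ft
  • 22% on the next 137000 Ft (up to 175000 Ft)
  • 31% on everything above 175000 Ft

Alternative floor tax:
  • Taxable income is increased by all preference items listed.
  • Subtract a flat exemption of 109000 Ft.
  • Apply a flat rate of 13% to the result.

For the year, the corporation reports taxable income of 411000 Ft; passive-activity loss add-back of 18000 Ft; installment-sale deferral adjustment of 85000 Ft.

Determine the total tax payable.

108240 Ft

General income tax:
  38000 Ft × 13% = 4940 Ft
  137000 Ft × 22% = 30140 Ft
  236000 Ft × 31% = 73160 Ft
  → 108240 Ft

Alternative floor tax:
  Adjusted income: 411000 Ft + 18000 Ft + 85000 Ft = 514000 Ft
  Less exemption 109000 Ft → base 405000 Ft
  405000 Ft × 13% = 52650 Ft

108240 Ft > 52650 Ft, so the general income tax governs.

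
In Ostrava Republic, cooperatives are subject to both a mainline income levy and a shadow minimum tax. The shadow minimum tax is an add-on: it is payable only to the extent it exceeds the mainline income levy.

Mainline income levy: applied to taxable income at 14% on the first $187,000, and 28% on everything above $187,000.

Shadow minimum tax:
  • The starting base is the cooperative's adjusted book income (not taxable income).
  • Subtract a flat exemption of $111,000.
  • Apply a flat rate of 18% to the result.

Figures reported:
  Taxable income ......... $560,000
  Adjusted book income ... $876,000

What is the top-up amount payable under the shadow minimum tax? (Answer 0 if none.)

Mainline income levy:
  $187,000 × 14% = $26,180
  $373,000 × 28% = $104,440
  → $130,620

Shadow minimum tax:
  Base (adjusted book income): $876,000
  Less exemption $111,000 → base $765,000
  $765,000 × 18% = $137,700

Excess of shadow minimum tax over mainline income levy: $137,700 − $130,620 = $7,080.

$7,080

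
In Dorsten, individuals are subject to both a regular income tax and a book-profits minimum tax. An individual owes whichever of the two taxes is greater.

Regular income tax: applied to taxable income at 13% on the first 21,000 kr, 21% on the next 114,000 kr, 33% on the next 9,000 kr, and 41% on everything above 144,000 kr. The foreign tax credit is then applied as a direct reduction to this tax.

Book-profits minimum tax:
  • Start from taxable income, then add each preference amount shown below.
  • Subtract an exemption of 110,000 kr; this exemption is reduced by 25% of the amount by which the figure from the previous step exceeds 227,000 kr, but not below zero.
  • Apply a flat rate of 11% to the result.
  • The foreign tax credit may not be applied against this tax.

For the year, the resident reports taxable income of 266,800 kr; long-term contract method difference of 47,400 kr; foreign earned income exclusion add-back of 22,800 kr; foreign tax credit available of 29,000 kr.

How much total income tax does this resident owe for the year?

50,988 kr

Book-profits minimum tax:
  Adjusted income: 266,800 kr + 47,400 kr + 22,800 kr = 337,000 kr
  Exemption: 110,000 kr − 25% × (337,000 kr − 227,000 kr) = 110,000 kr − 27,500 kr = 82,500 kr
  Base: 337,000 kr − 82,500 kr = 254,500 kr
  254,500 kr × 11% = 27,995 kr

Regular income tax:
  21,000 kr × 13% = 2,730 kr
  114,000 kr × 21% = 23,940 kr
  9,000 kr × 33% = 2,970 kr
  122,800 kr × 41% = 50,348 kr
  → 79,988 kr
  Less foreign tax credit 29,000 kr → 50,988 kr

50,988 kr > 27,995 kr, so the regular income tax governs.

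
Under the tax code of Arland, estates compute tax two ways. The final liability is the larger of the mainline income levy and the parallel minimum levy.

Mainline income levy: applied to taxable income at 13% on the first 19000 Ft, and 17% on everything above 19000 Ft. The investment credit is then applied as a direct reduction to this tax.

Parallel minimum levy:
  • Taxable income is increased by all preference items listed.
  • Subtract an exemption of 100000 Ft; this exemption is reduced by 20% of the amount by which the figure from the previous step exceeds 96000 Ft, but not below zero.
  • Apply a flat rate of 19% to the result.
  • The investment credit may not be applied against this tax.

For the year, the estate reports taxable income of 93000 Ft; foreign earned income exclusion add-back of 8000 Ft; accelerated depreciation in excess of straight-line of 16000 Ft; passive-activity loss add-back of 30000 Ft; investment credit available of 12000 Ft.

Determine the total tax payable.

10868 Ft

Mainline income levy:
  19000 Ft × 13% = 2470 Ft
  74000 Ft × 17% = 12580 Ft
  → 15050 Ft
  Less investment credit 12000 Ft → 3050 Ft

Parallel minimum levy:
  Adjusted income: 93000 Ft + 8000 Ft + 16000 Ft + 30000 Ft = 147000 Ft
  Exemption: 100000 Ft − 20% × (147000 Ft − 96000 Ft) = 100000 Ft − 10200 Ft = 89800 Ft
  Base: 147000 Ft − 89800 Ft = 57200 Ft
  57200 Ft × 19% = 10868 Ft

10868 Ft > 3050 Ft, so the parallel minimum levy is the binding amount.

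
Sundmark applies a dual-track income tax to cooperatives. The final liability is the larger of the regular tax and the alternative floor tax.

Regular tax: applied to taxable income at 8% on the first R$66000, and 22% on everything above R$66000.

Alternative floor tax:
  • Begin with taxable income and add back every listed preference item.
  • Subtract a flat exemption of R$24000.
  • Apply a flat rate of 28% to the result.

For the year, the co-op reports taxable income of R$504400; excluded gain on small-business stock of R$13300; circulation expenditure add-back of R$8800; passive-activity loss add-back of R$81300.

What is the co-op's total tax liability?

R$163464

Regular tax:
  R$66000 × 8% = R$5280
  R$438400 × 22% = R$96448
  → R$101728

Alternative floor tax:
  Adjusted income: R$504400 + R$13300 + R$8800 + R$81300 = R$607800
  Less exemption R$24000 → base R$583800
  R$583800 × 28% = R$163464

R$163464 > R$101728, so the alternative floor tax is the binding amount.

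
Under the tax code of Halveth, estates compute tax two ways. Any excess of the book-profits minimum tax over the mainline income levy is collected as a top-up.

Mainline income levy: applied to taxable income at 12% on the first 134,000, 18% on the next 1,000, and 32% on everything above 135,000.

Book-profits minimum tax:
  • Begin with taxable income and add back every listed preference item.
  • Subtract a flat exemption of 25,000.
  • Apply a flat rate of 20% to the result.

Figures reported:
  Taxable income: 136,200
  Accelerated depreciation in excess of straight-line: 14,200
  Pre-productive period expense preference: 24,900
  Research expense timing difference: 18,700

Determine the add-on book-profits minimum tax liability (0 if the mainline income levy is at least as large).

Mainline income levy:
  134,000 × 12% = 16,080
  1,000 × 18% = 180
  1,200 × 32% = 384
  → 16,644

Book-profits minimum tax:
  Adjusted income: 136,200 + 14,200 + 24,900 + 18,700 = 194,000
  Less exemption 25,000 → base 169,000
  169,000 × 20% = 33,800

Excess of book-profits minimum tax over mainline income levy: 33,800 − 16,644 = 17,156.

17,156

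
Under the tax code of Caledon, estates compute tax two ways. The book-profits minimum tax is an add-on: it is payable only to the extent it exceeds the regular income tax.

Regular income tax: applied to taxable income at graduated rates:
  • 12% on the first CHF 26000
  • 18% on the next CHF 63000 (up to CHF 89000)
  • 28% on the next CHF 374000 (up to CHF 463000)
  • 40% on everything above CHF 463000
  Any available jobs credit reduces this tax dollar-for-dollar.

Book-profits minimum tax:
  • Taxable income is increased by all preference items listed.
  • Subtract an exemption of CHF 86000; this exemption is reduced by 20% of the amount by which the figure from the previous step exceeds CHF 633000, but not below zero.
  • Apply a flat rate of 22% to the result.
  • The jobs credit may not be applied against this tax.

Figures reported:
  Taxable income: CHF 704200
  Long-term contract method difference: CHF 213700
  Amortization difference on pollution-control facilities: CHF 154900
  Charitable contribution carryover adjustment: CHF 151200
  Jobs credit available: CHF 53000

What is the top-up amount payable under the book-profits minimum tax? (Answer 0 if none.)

Regular income tax:
  CHF 26000 × 12% = CHF 3120
  CHF 63000 × 18% = CHF 11340
  CHF 374000 × 28% = CHF 104720
  CHF 241200 × 40% = CHF 96480
  → CHF 215660
  Less jobs credit CHF 53000 → CHF 162660

Book-profits minimum tax:
  Adjusted income: CHF 704200 + CHF 213700 + CHF 154900 + CHF 151200 = CHF 1224000
  Exemption: 20% × (CHF 1224000 − CHF 633000) = CHF 118200 ≥ CHF 86000, so the exemption is fully phased out
  Base: CHF 1224000 − CHF 0 = CHF 1224000
  CHF 1224000 × 22% = CHF 269280

Excess of book-profits minimum tax over regular income tax: CHF 269280 − CHF 162660 = CHF 106620.

CHF 106620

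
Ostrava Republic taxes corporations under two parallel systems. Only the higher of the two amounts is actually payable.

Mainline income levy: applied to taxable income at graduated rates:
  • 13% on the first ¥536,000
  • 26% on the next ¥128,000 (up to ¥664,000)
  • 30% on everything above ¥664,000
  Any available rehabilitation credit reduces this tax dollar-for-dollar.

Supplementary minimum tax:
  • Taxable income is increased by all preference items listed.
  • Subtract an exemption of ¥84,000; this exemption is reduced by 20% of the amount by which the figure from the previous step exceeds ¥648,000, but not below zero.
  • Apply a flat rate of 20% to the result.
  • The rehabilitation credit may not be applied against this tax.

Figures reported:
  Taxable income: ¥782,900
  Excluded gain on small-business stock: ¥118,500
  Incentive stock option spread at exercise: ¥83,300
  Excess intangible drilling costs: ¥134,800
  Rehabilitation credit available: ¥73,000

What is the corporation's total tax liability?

Supplementary minimum tax:
  Adjusted income: ¥782,900 + ¥118,500 + ¥83,300 + ¥134,800 = ¥1,119,500
  Exemption: 20% × (¥1,119,500 − ¥648,000) = ¥94,300 ≥ ¥84,000, so the exemption is fully phased out
  Base: ¥1,119,500 − ¥0 = ¥1,119,500
  ¥1,119,500 × 20% = ¥223,900

Mainline income levy:
  ¥536,000 × 13% = ¥69,680
  ¥128,000 × 26% = ¥33,280
  ¥118,900 × 30% = ¥35,670
  → ¥138,630
  Less rehabilitation credit ¥73,000 → ¥65,630

¥223,900 > ¥65,630, so the supplementary minimum tax is the binding amount.

¥223,900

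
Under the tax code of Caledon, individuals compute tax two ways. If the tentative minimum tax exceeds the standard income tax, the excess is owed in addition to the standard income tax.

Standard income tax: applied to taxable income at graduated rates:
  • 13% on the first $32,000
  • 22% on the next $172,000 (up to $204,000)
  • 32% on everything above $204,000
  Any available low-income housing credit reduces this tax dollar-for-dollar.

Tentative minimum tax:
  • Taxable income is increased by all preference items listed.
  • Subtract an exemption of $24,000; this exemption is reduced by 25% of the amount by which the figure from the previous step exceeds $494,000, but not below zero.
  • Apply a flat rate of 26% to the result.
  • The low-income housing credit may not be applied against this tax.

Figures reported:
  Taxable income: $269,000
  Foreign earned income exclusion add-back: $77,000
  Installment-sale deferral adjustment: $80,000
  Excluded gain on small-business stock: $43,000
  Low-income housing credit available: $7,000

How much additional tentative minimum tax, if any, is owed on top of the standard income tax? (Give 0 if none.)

Tentative minimum tax:
  Adjusted income: $269,000 + $77,000 + $80,000 + $43,000 = $469,000
  Exemption: $469,000 ≤ $494,000, so full $24,000 applies
  Base: $469,000 − $24,000 = $445,000
  $445,000 × 26% = $115,700

Standard income tax:
  $32,000 × 13% = $4,160
  $172,000 × 22% = $37,840
  $65,000 × 32% = $20,800
  → $62,800
  Less low-income housing credit $7,000 → $55,800

Excess of tentative minimum tax over standard income tax: $115,700 − $55,800 = $59,900.

$59,900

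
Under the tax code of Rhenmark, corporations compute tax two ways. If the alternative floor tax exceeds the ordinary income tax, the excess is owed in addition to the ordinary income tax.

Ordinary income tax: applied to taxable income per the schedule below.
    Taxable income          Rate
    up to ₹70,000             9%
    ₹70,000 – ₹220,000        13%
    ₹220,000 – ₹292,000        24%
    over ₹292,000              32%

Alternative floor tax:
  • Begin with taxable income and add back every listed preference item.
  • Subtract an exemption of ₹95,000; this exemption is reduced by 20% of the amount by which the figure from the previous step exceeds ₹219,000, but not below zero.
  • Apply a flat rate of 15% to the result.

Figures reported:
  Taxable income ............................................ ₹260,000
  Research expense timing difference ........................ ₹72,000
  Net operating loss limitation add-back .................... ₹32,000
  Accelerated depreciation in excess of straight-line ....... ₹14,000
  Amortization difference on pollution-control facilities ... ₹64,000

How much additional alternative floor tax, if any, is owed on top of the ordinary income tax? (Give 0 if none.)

₹23,340

Ordinary income tax:
  ₹70,000 × 9% = ₹6,300
  ₹150,000 × 13% = ₹19,500
  ₹40,000 × 24% = ₹9,600
  → ₹35,400

Alternative floor tax:
  Adjusted income: ₹260,000 + ₹72,000 + ₹32,000 + ₹14,000 + ₹64,000 = ₹442,000
  Exemption: ₹95,000 − 20% × (₹442,000 − ₹219,000) = ₹95,000 − ₹44,600 = ₹50,400
  Base: ₹442,000 − ₹50,400 = ₹391,600
  ₹391,600 × 15% = ₹58,740

Excess of alternative floor tax over ordinary income tax: ₹58,740 − ₹35,400 = ₹23,340.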